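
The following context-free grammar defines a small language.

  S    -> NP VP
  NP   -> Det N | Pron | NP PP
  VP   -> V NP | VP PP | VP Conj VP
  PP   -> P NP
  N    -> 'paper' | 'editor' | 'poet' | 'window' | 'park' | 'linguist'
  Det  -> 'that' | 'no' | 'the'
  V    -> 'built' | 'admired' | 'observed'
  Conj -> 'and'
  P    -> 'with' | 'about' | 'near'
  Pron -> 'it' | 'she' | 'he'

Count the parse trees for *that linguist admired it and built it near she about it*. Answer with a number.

9

Two of the 9 distinct bracketings:
[S [NP [Det that] [N linguist]] [VP [VP [VP [V admired] [NP [Pron it]]] [Conj and] [VP [V built] [NP [Pron it]]]] [PP [P near] [NP [NP [Pron she]] [PP [P about] [NP [Pron it]]]]]]]
[S [NP [Det that] [N linguist]] [VP [VP [VP [VP [V admired] [NP [Pron it]]] [Conj and] [VP [V built] [NP [Pron it]]]] [PP [P near] [NP [Pron she]]]] [PP [P about] [NP [Pron it]]]]]
The difference turns on whether NP → NP PP is used at the relevant span, versus an alternative expansion of NP.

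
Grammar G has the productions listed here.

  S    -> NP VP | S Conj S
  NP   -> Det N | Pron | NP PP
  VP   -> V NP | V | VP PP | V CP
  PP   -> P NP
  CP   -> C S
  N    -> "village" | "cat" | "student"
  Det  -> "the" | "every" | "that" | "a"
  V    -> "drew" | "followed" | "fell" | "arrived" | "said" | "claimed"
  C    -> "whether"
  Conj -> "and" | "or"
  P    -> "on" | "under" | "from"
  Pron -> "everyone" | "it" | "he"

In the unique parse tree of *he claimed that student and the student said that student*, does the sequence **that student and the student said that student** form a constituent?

No

[S [S [NP [Pron he]] [VP [V claimed] [NP [Det that] [N student]]]] [Conj and] [S [NP [Det the] [N student]] [VP [V said] [NP [Det that] [N student]]]]]
The smallest constituent containing 'that student and the student said that student' is the S spanning 'he claimed that student and the student said that student'; no single node in the tree dominates exactly the given words.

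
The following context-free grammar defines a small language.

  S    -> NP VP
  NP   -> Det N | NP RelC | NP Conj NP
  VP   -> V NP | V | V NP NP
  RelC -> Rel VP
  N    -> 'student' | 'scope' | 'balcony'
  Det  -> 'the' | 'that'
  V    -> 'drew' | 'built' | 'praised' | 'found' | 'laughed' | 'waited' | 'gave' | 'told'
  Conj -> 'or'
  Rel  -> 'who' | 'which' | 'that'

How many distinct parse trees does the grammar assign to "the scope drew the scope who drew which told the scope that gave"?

Two of the 3 distinct bracketings:
[S [NP [Det the] [N scope]] [VP [V drew] [NP [NP [NP [Det the] [N scope]] [RelC [Rel who] [VP [V drew]]]] [RelC [Rel which] [VP [V told] [NP [NP [Det the] [N scope]] [RelC [Rel that] [VP [V gave]]]]]]]]]
[S [NP [Det the] [N scope]] [VP [V drew] [NP [NP [NP [NP [Det the] [N scope]] [RelC [Rel who] [VP [V drew]]]] [RelC [Rel which] [VP [V told] [NP [Det the] [N scope]]]]] [RelC [Rel that] [VP [V gave]]]]]]
The trees differ in how a recursive rule is bracketed over the same span.

3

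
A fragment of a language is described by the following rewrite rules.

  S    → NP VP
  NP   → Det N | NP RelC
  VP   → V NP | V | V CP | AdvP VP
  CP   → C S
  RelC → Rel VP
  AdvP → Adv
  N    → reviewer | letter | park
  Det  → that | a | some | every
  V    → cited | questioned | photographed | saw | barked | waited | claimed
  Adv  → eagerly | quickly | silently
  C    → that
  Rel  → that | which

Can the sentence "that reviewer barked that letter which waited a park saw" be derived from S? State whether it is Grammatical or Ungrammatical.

Ungrammatical

For S → NP VP, the only prefix that parses as NP is 'that reviewer', but the remainder 'barked that letter which waited a park saw' is not a VP under these rules.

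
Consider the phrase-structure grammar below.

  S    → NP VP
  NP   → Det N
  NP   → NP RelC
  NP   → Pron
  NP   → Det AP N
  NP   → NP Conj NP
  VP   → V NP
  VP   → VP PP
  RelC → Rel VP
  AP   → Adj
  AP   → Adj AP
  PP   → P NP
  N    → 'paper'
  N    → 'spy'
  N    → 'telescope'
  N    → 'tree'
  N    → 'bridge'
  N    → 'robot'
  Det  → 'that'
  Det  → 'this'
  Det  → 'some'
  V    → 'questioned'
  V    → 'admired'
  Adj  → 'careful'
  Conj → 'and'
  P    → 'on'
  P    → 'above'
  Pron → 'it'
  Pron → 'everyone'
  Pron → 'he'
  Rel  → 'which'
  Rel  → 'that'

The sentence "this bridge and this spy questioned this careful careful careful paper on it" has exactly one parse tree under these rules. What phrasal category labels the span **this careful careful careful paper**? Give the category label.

[S [NP [NP [Det this] [N bridge]] [Conj and] [NP [Det this] [N spy]]] [VP [VP [V questioned] [NP [Det this] [AP [Adj careful] [AP [Adj careful] [AP [Adj careful]]]] [N paper]]] [PP [P on] [NP [Pron it]]]]]
The span 'this careful careful careful paper' is the NP node built by NP → Det AP N.

NP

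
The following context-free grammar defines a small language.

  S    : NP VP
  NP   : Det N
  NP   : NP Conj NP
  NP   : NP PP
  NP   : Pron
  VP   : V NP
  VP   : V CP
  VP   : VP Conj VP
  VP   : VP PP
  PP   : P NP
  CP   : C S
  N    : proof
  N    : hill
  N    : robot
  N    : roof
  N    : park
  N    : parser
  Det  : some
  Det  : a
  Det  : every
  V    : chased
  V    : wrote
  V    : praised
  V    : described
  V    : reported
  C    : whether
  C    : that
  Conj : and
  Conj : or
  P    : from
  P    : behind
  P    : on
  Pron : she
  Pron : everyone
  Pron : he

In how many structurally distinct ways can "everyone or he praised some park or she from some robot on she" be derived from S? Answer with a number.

9

Two of the 9 distinct bracketings:
[S [NP [NP [Pron everyone]] [Conj or] [NP [Pron he]]] [VP [V praised] [NP [NP [Det some] [N park]] [Conj or] [NP [NP [Pron she]] [PP [P from] [NP [NP [Det some] [N robot]] [PP [P on] [NP [Pron she]]]]]]]]]
[S [NP [NP [Pron everyone]] [Conj or] [NP [Pron he]]] [VP [V praised] [NP [NP [Det some] [N park]] [Conj or] [NP [NP [NP [Pron she]] [PP [P from] [NP [Det some] [N robot]]]] [PP [P on] [NP [Pron she]]]]]]]
The trees differ in how a recursive rule is bracketed over the same span.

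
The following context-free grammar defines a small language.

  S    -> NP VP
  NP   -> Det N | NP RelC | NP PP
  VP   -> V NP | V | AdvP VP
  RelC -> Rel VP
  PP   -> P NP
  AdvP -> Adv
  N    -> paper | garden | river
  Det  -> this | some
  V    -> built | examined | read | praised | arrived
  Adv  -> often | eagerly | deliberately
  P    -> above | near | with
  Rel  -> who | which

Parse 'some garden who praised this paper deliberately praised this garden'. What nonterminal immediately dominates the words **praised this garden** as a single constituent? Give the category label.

[S [NP [NP [Det some] [N garden]] [RelC [Rel who] [VP [V praised] [NP [Det this] [N paper]]]]] [VP [AdvP [Adv deliberately]] [VP [V praised] [NP [Det this] [N garden]]]]]
The span 'praised this garden' is the VP node built by VP → V NP.

VP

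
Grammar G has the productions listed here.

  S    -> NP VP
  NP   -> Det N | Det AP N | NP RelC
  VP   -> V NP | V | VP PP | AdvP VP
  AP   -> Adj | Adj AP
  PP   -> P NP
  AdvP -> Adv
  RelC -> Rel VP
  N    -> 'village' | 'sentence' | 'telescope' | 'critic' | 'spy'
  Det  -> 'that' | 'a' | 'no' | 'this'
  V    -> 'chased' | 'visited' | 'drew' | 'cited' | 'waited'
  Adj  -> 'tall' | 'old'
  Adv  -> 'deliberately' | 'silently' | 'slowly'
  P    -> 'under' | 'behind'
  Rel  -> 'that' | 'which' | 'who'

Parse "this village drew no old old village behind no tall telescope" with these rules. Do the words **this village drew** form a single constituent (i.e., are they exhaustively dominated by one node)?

[S [NP [Det this] [N village]] [VP [VP [V drew] [NP [Det no] [AP [Adj old] [AP [Adj old]]] [N village]]] [PP [P behind] [NP [Det no] [AP [Adj tall]] [N telescope]]]]]
The smallest constituent containing 'this village drew' is the S spanning 'this village drew no old old village behind no tall telescope'; no single node in the tree dominates exactly the given words.

No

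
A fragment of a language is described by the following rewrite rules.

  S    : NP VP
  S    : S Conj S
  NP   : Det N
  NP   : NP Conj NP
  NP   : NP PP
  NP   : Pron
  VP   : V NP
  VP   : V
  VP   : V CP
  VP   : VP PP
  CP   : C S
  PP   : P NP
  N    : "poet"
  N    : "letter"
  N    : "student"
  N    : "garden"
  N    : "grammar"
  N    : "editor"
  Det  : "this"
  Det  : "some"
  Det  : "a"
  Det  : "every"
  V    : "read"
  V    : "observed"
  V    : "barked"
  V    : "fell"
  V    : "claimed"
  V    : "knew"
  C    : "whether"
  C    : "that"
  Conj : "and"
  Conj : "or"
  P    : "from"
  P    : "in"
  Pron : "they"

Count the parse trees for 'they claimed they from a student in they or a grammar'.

9

Two of the 9 distinct bracketings:
[S [NP [Pron they]] [VP [V claimed] [NP [NP [NP [Pron they]] [PP [P from] [NP [NP [Det a] [N student]] [PP [P in] [NP [Pron they]]]]]] [Conj or] [NP [Det a] [N grammar]]]]]
[S [NP [Pron they]] [VP [V claimed] [NP [NP [NP [NP [Pron they]] [PP [P from] [NP [Det a] [N student]]]] [PP [P in] [NP [Pron they]]]] [Conj or] [NP [Det a] [N grammar]]]]]
The trees differ in how a recursive rule is bracketed over the same span.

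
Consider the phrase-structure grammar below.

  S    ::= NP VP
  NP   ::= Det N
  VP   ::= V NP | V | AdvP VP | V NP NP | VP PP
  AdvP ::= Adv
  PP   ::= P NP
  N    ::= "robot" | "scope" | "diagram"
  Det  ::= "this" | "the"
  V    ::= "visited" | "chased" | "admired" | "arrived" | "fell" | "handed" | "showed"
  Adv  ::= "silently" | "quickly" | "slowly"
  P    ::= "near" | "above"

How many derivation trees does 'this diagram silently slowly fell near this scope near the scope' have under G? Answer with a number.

Two of the 6 distinct bracketings:
[S [NP [Det this] [N diagram]] [VP [AdvP [Adv silently]] [VP [AdvP [Adv slowly]] [VP [VP [VP [V fell]] [PP [P near] [NP [Det this] [N scope]]]] [PP [P near] [NP [Det the] [N scope]]]]]]]
[S [NP [Det this] [N diagram]] [VP [AdvP [Adv silently]] [VP [VP [AdvP [Adv slowly]] [VP [VP [V fell]] [PP [P near] [NP [Det this] [N scope]]]]] [PP [P near] [NP [Det the] [N scope]]]]]]
The trees differ in how a recursive rule is bracketed over the same span.

6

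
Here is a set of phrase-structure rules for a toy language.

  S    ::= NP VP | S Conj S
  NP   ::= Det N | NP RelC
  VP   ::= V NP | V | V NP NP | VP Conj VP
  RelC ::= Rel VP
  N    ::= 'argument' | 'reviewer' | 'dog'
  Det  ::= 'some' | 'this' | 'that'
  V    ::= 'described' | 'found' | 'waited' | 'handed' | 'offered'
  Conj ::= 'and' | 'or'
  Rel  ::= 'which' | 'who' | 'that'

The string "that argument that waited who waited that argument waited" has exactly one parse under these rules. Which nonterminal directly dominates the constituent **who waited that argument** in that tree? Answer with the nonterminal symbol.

[S [NP [NP [NP [Det that] [N argument]] [RelC [Rel that] [VP [V waited]]]] [RelC [Rel who] [VP [V waited] [NP [Det that] [N argument]]]]] [VP [V waited]]]
The span 'who waited that argument' is the RelC node built by RelC → Rel VP.
Its mother is the NP built by NP → NP RelC.

NP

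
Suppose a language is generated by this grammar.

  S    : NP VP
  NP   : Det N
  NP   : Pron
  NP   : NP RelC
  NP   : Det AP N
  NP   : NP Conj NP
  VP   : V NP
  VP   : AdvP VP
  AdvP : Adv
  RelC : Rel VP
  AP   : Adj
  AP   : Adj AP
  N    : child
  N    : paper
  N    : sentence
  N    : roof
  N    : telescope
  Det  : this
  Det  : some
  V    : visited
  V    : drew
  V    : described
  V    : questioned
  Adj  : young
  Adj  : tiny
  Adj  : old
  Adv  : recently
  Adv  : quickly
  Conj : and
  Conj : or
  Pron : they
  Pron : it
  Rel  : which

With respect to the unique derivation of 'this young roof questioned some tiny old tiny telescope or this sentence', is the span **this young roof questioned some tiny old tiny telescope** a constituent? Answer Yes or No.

[S [NP [Det this] [AP [Adj young]] [N roof]] [VP [V questioned] [NP [NP [Det some] [AP [Adj tiny] [AP [Adj old] [AP [Adj tiny]]]] [N telescope]] [Conj or] [NP [Det this] [N sentence]]]]]
The smallest constituent containing 'this young roof questioned some tiny old tiny telescope' is the S spanning 'this young roof questioned some tiny old tiny telescope or this sentence'; no single node in the tree dominates exactly the given words.

No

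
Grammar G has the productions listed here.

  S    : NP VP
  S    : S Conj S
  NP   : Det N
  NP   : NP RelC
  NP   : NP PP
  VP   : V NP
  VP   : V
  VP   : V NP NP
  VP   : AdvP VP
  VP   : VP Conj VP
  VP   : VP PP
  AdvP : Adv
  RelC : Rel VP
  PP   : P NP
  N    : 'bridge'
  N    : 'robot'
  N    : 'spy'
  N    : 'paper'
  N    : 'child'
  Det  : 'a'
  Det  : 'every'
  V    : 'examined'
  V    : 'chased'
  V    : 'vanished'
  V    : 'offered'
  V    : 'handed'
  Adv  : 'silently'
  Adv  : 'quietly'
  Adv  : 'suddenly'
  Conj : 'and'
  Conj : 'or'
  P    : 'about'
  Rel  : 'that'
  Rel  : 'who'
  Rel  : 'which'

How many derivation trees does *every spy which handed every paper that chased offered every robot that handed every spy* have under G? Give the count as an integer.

Two of the 4 distinct bracketings:
[S [NP [NP [Det every] [N spy]] [RelC [Rel which] [VP [V handed] [NP [NP [Det every] [N paper]] [RelC [Rel that] [VP [V chased]]]]]]] [VP [V offered] [NP [NP [Det every] [N robot]] [RelC [Rel that] [VP [V handed] [NP [Det every] [N spy]]]]]]]
[S [NP [NP [Det every] [N spy]] [RelC [Rel which] [VP [V handed] [NP [NP [Det every] [N paper]] [RelC [Rel that] [VP [V chased]]]]]]] [VP [V offered] [NP [NP [Det every] [N robot]] [RelC [Rel that] [VP [V handed]]]] [NP [Det every] [N spy]]]]
The difference turns on whether VP → V NP NP is used at the relevant span, versus an alternative expansion of VP.

4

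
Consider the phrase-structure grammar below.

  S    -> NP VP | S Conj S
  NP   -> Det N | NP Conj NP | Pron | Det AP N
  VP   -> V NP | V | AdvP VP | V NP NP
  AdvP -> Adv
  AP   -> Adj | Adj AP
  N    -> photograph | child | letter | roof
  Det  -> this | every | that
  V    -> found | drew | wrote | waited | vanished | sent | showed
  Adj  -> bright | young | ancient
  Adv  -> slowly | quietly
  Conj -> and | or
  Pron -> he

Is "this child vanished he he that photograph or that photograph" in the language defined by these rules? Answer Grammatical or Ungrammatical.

For S → NP VP, the only prefix that parses as NP is 'this child', but the remainder 'vanished he he that photograph or that photograph' is not a VP under these rules. The alternative S rule S → S Conj S likewise has no satisfying split.

Ungrammatical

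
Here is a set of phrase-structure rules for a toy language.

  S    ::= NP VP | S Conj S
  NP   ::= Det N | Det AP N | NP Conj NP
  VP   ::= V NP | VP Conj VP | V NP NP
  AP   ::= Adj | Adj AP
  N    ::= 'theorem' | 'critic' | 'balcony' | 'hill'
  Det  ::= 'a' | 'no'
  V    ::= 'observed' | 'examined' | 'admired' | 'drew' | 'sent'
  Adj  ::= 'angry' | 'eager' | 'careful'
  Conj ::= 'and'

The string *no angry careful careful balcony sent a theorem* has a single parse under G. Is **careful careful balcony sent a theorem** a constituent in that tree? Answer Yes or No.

[S [NP [Det no] [AP [Adj angry] [AP [Adj careful] [AP [Adj careful]]]] [N balcony]] [VP [V sent] [NP [Det a] [N theorem]]]]
The smallest constituent containing 'careful careful balcony sent a theorem' is the S spanning 'no angry careful careful balcony sent a theorem'; no single node in the tree dominates exactly the given words.

No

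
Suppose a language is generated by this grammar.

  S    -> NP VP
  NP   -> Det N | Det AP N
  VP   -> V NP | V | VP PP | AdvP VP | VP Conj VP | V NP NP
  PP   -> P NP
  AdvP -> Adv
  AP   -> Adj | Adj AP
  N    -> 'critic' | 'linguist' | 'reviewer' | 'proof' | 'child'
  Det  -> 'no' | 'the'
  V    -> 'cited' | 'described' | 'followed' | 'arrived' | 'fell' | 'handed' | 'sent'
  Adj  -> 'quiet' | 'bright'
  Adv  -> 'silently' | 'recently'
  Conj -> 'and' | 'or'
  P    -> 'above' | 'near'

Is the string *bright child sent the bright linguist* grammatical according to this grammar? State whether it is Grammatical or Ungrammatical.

Ungrammatical

For S → NP VP, no prefix of the string parses as an NP.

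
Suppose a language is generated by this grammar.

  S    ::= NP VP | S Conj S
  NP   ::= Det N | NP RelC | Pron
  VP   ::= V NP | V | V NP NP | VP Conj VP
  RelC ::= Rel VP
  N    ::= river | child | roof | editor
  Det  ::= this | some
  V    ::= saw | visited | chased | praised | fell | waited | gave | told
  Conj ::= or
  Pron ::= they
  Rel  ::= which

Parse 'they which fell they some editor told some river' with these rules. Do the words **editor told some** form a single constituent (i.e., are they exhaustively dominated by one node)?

No

[S [NP [NP [Pron they]] [RelC [Rel which] [VP [V fell] [NP [Pron they]] [NP [Det some] [N editor]]]]] [VP [V told] [NP [Det some] [N river]]]]
The smallest constituent containing 'editor told some' is the S spanning 'they which fell they some editor told some river'; no single node in the tree dominates exactly the given words.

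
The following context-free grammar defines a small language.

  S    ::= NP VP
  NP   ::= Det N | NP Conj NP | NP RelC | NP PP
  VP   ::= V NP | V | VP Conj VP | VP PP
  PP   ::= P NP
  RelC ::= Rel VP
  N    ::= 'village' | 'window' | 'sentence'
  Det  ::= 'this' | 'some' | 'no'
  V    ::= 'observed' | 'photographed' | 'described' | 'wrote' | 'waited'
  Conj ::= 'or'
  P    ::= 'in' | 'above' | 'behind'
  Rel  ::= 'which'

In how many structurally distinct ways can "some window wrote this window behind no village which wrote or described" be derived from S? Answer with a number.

Two of the 6 distinct bracketings:
[S [NP [Det some] [N window]] [VP [V wrote] [NP [NP [NP [Det this] [N window]] [PP [P behind] [NP [Det no] [N village]]]] [RelC [Rel which] [VP [VP [V wrote]] [Conj or] [VP [V described]]]]]]]
[S [NP [Det some] [N window]] [VP [V wrote] [NP [NP [Det this] [N window]] [PP [P behind] [NP [NP [Det no] [N village]] [RelC [Rel which] [VP [VP [V wrote]] [Conj or] [VP [V described]]]]]]]]]
The trees differ in how a recursive rule is bracketed over the same span.

6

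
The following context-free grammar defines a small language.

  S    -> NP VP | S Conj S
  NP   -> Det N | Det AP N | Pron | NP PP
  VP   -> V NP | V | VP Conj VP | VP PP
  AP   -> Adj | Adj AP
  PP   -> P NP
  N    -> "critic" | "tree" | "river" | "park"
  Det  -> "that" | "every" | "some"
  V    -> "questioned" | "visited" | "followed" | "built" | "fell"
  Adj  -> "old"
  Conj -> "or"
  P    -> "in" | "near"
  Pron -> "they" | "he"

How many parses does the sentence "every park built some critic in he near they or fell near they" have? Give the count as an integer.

10

Two of the 10 distinct bracketings:
[S [NP [Det every] [N park]] [VP [VP [V built] [NP [NP [Det some] [N critic]] [PP [P in] [NP [NP [Pron he]] [PP [P near] [NP [Pron they]]]]]]] [Conj or] [VP [VP [V fell]] [PP [P near] [NP [Pron they]]]]]]
[S [NP [Det every] [N park]] [VP [VP [V built] [NP [NP [NP [Det some] [N critic]] [PP [P in] [NP [Pron he]]]] [PP [P near] [NP [Pron they]]]]] [Conj or] [VP [VP [V fell]] [PP [P near] [NP [Pron they]]]]]]
The trees differ in how a recursive rule is bracketed over the same span.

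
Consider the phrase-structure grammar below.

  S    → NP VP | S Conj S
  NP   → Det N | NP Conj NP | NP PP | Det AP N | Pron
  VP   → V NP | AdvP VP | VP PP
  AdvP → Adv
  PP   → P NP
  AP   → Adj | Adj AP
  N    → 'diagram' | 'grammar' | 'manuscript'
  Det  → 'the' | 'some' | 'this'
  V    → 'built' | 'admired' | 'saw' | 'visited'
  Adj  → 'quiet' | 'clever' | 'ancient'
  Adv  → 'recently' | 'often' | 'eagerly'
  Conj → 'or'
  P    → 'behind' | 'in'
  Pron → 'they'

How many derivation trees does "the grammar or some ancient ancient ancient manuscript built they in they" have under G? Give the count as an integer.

2

The two bracketings:
[S [NP [NP [Det the] [N grammar]] [Conj or] [NP [Det some] [AP [Adj ancient] [AP [Adj ancient] [AP [Adj ancient]]]] [N manuscript]]] [VP [V built] [NP [NP [Pron they]] [PP [P in] [NP [Pron they]]]]]]
[S [NP [NP [Det the] [N grammar]] [Conj or] [NP [Det some] [AP [Adj ancient] [AP [Adj ancient] [AP [Adj ancient]]]] [N manuscript]]] [VP [VP [V built] [NP [Pron they]]] [PP [P in] [NP [Pron they]]]]]
The difference turns on whether NP → NP PP is used at the relevant span, versus an alternative expansion of NP.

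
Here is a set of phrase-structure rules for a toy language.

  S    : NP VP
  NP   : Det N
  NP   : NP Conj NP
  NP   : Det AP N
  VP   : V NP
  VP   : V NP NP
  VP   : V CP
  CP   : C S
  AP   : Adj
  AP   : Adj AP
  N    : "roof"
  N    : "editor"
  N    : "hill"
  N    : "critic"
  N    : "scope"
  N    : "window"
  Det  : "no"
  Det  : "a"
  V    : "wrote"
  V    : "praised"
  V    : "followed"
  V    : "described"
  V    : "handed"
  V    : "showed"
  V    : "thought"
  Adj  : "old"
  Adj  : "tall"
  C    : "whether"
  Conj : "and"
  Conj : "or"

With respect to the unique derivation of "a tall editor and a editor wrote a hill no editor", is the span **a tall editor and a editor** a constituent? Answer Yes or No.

Yes

[S [NP [NP [Det a] [AP [Adj tall]] [N editor]] [Conj and] [NP [Det a] [N editor]]] [VP [V wrote] [NP [Det a] [N hill]] [NP [Det no] [N editor]]]]
The words 'a tall editor and a editor' are exhaustively dominated by a single NP node (built by NP → NP Conj NP), so they form a constituent.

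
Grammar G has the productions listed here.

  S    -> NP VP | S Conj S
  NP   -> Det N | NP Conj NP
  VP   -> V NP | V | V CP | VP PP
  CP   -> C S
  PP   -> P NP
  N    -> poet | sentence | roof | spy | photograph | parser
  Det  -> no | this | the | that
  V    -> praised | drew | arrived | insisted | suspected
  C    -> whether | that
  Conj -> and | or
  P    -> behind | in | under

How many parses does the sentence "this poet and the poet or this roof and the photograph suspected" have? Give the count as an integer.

5

Two of the 5 distinct bracketings:
[S [NP [NP [Det this] [N poet]] [Conj and] [NP [NP [Det the] [N poet]] [Conj or] [NP [NP [Det this] [N roof]] [Conj and] [NP [Det the] [N photograph]]]]] [VP [V suspected]]]
[S [NP [NP [Det this] [N poet]] [Conj and] [NP [NP [NP [Det the] [N poet]] [Conj or] [NP [Det this] [N roof]]] [Conj and] [NP [Det the] [N photograph]]]] [VP [V suspected]]]
The trees differ in how a recursive rule is bracketed over the same span.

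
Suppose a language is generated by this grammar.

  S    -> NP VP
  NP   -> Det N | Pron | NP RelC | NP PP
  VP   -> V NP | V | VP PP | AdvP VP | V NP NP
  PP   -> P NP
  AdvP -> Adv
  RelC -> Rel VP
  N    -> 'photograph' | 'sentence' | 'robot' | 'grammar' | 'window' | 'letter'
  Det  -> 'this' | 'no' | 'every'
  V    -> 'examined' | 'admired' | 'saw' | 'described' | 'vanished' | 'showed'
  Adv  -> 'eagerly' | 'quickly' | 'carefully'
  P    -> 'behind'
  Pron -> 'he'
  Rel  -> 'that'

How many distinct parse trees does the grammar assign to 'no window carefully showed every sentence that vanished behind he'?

4

Two of the 4 distinct bracketings:
[S [NP [Det no] [N window]] [VP [VP [AdvP [Adv carefully]] [VP [V showed] [NP [NP [Det every] [N sentence]] [RelC [Rel that] [VP [V vanished]]]]]] [PP [P behind] [NP [Pron he]]]]]
[S [NP [Det no] [N window]] [VP [AdvP [Adv carefully]] [VP [V showed] [NP [NP [Det every] [N sentence]] [RelC [Rel that] [VP [VP [V vanished]] [PP [P behind] [NP [Pron he]]]]]]]]]
The trees differ in how a recursive rule is bracketed over the same span.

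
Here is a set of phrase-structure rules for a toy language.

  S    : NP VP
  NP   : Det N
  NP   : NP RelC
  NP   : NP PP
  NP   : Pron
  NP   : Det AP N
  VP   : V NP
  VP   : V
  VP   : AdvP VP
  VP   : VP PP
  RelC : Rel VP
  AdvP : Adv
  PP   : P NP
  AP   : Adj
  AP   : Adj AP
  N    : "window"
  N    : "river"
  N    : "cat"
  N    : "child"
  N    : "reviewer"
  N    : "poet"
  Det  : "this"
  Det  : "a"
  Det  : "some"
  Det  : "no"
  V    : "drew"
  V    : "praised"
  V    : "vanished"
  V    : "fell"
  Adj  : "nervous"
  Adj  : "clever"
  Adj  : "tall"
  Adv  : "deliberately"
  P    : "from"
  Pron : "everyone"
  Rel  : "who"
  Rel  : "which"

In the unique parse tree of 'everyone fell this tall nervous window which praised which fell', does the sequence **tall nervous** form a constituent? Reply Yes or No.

Yes

[S [NP [Pron everyone]] [VP [V fell] [NP [NP [NP [Det this] [AP [Adj tall] [AP [Adj nervous]]] [N window]] [RelC [Rel which] [VP [V praised]]]] [RelC [Rel which] [VP [V fell]]]]]]
The words 'tall nervous' are exhaustively dominated by a single AP node (built by AP → Adj AP), so they form a constituent.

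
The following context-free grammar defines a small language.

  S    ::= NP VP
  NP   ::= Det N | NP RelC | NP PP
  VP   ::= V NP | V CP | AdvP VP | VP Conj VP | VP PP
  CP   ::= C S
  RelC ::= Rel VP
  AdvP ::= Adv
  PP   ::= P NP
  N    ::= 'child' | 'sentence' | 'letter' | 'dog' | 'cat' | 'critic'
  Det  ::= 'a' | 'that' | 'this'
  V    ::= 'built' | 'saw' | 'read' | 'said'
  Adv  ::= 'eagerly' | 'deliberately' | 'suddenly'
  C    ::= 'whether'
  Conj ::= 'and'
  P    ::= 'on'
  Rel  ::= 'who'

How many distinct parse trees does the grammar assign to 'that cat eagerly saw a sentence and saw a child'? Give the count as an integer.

2

The two bracketings:
[S [NP [Det that] [N cat]] [VP [AdvP [Adv eagerly]] [VP [VP [V saw] [NP [Det a] [N sentence]]] [Conj and] [VP [V saw] [NP [Det a] [N child]]]]]]
[S [NP [Det that] [N cat]] [VP [VP [AdvP [Adv eagerly]] [VP [V saw] [NP [Det a] [N sentence]]]] [Conj and] [VP [V saw] [NP [Det a] [N child]]]]]
The trees differ in how a recursive rule is bracketed over the same span.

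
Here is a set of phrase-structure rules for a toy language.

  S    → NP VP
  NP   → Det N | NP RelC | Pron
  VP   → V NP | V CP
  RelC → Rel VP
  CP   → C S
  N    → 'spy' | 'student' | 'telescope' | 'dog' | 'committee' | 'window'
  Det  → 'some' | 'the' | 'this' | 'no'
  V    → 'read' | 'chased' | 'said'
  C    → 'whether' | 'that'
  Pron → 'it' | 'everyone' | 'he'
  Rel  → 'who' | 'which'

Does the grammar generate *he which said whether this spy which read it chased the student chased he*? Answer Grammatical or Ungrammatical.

Grammatical

S
  NP
    NP
      Pron: he
    RelC
      Rel: which
      VP
        V: said
        CP
          C: whether
          S
            NP
              NP
                Det: this
                N: spy
              RelC
                Rel: which
                VP
                  V: read
                  NP
                    Pron: it
            VP
              V: chased
              NP
                Det: the
                N: student
  VP
    V: chased
    NP
      Pron: he
Every word is introduced by a lexical rule and the phrasal rules combine the resulting categories into a single S.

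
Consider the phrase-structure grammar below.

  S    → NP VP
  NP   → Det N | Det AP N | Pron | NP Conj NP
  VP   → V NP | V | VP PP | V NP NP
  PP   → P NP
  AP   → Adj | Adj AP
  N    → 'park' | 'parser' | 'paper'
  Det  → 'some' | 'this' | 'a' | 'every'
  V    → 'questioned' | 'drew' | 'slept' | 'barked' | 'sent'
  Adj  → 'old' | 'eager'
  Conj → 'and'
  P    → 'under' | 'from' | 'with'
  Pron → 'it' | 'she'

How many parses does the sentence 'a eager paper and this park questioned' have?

[S [NP [NP [Det a] [AP [Adj eager]] [N paper]] [Conj and] [NP [Det this] [N park]]] [VP [V questioned]]]
No rule offers an alternative attachment or grouping for any span, so this is the only derivation.

1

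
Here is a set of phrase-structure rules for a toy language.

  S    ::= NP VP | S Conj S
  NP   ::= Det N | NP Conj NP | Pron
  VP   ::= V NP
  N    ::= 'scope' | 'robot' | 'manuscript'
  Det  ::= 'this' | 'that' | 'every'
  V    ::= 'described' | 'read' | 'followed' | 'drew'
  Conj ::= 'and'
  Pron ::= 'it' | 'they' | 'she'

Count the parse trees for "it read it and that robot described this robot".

1

[S [S [NP [Pron it]] [VP [V read] [NP [Pron it]]]] [Conj and] [S [NP [Det that] [N robot]] [VP [V described] [NP [Det this] [N robot]]]]]
No rule offers an alternative attachment or grouping for any span, so this is the only derivation.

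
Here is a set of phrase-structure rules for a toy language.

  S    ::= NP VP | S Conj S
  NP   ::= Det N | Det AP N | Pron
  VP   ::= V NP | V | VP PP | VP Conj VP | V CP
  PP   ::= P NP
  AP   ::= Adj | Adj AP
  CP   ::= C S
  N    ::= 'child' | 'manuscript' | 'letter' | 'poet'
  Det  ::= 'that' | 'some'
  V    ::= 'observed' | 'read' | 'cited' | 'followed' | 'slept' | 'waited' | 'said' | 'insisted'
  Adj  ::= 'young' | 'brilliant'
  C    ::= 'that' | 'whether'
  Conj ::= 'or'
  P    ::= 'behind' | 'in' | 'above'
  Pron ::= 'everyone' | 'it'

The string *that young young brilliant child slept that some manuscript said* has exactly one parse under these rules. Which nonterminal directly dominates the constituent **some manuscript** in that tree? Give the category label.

S

S
  NP
    Det: that
    AP
      Adj: young
      AP
        Adj: young
        AP
          Adj: brilliant
    N: child
  VP
    V: slept
    CP
      C: that
      S
        NP
          Det: some
          N: manuscript
        VP
          V: said
The span 'some manuscript' is the NP node built by NP → Det N.
Its mother is the S built by S → NP VP.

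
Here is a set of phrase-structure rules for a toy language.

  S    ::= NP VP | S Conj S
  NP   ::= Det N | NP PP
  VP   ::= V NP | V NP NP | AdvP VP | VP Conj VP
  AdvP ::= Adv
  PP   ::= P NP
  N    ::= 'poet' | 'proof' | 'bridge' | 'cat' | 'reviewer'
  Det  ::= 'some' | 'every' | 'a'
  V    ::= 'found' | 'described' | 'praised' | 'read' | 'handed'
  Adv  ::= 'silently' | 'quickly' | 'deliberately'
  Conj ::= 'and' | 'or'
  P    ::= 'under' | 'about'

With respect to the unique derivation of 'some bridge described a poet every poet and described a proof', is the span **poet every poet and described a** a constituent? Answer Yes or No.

[S [NP [Det some] [N bridge]] [VP [VP [V described] [NP [Det a] [N poet]] [NP [Det every] [N poet]]] [Conj and] [VP [V described] [NP [Det a] [N proof]]]]]
The smallest constituent containing 'poet every poet and described a' is the VP spanning 'described a poet every poet and described a proof'; no single node in the tree dominates exactly the given words.

No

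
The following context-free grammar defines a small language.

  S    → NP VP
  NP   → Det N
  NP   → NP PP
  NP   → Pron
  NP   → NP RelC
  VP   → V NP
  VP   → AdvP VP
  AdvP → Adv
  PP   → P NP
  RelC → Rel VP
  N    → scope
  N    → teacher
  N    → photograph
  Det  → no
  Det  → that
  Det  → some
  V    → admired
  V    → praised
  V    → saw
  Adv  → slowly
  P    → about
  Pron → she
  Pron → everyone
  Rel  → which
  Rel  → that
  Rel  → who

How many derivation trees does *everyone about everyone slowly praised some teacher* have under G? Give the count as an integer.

1

[S [NP [NP [Pron everyone]] [PP [P about] [NP [Pron everyone]]]] [VP [AdvP [Adv slowly]] [VP [V praised] [NP [Det some] [N teacher]]]]]
No rule offers an alternative attachment or grouping for any span, so this is the only derivation.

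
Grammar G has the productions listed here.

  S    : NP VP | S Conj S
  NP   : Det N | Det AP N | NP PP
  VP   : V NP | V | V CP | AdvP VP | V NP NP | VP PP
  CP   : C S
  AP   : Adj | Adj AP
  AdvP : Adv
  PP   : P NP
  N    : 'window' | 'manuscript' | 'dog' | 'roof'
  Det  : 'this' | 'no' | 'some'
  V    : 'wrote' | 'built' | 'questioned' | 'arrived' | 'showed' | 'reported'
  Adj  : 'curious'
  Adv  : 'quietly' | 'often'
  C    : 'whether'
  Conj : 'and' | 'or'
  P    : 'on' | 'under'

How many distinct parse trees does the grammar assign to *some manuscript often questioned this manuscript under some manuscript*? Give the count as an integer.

Two of the 3 distinct bracketings:
[S [NP [Det some] [N manuscript]] [VP [AdvP [Adv often]] [VP [V questioned] [NP [NP [Det this] [N manuscript]] [PP [P under] [NP [Det some] [N manuscript]]]]]]]
[S [NP [Det some] [N manuscript]] [VP [AdvP [Adv often]] [VP [VP [V questioned] [NP [Det this] [N manuscript]]] [PP [P under] [NP [Det some] [N manuscript]]]]]]
The difference turns on whether NP → NP PP is used at the relevant span, versus an alternative expansion of NP.

3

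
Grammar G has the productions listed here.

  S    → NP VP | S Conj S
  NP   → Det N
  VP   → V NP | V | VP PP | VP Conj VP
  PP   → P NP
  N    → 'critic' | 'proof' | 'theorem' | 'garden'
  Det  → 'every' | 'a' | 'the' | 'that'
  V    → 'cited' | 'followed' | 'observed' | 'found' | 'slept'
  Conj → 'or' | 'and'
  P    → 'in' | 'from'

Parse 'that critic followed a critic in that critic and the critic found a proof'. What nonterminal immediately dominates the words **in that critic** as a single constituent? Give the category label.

S
  S
    NP
      Det: that
      N: critic
    VP
      VP
        V: followed
        NP
          Det: a
          N: critic
      PP
        P: in
        NP
          Det: that
          N: critic
  Conj: and
  S
    NP
      Det: the
      N: critic
    VP
      V: found
      NP
        Det: a
        N: proof
The span 'in that critic' is the PP node built by PP → P NP.

PP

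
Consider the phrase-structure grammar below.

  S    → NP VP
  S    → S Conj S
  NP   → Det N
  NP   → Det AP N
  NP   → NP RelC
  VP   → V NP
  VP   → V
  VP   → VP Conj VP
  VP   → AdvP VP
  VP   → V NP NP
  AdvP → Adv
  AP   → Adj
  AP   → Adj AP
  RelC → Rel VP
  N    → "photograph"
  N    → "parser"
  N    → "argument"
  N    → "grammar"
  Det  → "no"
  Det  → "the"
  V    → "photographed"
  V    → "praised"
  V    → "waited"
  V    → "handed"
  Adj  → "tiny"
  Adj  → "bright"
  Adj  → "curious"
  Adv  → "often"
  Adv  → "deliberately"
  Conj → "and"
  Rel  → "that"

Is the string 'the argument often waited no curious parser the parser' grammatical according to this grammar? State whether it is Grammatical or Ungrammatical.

Grammatical

S
  NP
    Det: the
    N: argument
  VP
    AdvP
      Adv: often
    VP
      V: waited
      NP
        Det: no
        AP
          Adj: curious
        N: parser
      NP
        Det: the
        N: parser
Each bracket corresponds to one application of a listed rule, so the string is derivable from S.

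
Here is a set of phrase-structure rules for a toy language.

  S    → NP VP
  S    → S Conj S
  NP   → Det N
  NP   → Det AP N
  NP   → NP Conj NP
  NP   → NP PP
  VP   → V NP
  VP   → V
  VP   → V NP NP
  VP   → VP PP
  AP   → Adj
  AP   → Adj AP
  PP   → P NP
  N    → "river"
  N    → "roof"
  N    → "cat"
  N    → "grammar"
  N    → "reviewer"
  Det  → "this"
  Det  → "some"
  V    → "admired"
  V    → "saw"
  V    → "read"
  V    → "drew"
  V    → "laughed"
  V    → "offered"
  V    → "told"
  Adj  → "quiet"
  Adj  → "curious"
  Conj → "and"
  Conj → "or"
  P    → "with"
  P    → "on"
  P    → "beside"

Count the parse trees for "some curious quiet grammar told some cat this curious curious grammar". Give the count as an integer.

[S [NP [Det some] [AP [Adj curious] [AP [Adj quiet]]] [N grammar]] [VP [V told] [NP [Det some] [N cat]] [NP [Det this] [AP [Adj curious] [AP [Adj curious]]] [N grammar]]]]
No rule offers an alternative attachment or grouping for any span, so this is the only derivation.

1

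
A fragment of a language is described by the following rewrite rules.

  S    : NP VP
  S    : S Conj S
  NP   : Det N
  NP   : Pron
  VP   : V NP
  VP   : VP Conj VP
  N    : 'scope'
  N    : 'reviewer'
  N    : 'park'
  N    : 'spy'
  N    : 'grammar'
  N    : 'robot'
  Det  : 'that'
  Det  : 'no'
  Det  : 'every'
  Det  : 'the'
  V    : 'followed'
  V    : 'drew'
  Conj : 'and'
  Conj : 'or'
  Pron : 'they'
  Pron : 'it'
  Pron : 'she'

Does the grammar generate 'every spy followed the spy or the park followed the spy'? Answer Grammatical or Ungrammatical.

[S [S [NP [Det every] [N spy]] [VP [V followed] [NP [Det the] [N spy]]]] [Conj or] [S [NP [Det the] [N park]] [VP [V followed] [NP [Det the] [N spy]]]]]
Each bracket corresponds to one application of a listed rule, so the string is derivable from S.

Grammatical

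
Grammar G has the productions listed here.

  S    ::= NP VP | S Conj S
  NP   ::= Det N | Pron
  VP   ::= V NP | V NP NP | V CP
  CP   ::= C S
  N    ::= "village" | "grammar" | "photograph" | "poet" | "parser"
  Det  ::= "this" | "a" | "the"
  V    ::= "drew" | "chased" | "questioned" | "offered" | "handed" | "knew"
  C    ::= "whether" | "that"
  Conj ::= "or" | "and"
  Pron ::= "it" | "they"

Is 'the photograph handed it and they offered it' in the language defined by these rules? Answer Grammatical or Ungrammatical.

[S [S [NP [Det the] [N photograph]] [VP [V handed] [NP [Pron it]]]] [Conj and] [S [NP [Pron they]] [VP [V offered] [NP [Pron it]]]]]
Every word is introduced by a lexical rule and the phrasal rules combine the resulting categories into a single S.

Grammatical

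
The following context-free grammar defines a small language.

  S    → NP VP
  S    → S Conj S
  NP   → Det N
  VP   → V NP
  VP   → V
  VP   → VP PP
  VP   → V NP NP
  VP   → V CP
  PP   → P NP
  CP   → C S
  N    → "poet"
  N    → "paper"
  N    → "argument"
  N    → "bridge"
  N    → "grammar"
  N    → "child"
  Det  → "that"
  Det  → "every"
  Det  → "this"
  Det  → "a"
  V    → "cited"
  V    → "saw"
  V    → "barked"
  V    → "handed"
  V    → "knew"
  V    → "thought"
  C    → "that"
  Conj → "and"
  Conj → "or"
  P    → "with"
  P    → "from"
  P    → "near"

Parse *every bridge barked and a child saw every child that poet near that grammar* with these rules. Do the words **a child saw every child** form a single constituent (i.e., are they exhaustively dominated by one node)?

[S [S [NP [Det every] [N bridge]] [VP [V barked]]] [Conj and] [S [NP [Det a] [N child]] [VP [VP [V saw] [NP [Det every] [N child]] [NP [Det that] [N poet]]] [PP [P near] [NP [Det that] [N grammar]]]]]]
The smallest constituent containing 'a child saw every child' is the S spanning 'a child saw every child that poet near that grammar'; no single node in the tree dominates exactly the given words.

No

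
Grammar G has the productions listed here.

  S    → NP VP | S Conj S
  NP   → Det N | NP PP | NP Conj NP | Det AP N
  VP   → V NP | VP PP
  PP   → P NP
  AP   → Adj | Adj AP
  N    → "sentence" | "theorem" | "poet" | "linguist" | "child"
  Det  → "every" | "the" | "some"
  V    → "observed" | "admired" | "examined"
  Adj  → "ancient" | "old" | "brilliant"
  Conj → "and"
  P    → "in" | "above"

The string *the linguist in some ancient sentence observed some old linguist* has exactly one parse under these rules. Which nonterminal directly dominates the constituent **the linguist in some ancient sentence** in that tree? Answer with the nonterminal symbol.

[S [NP [NP [Det the] [N linguist]] [PP [P in] [NP [Det some] [AP [Adj ancient]] [N sentence]]]] [VP [V observed] [NP [Det some] [AP [Adj old]] [N linguist]]]]
The span 'the linguist in some ancient sentence' is the NP node built by NP → NP PP.
Its mother is the S built by S → NP VP.

S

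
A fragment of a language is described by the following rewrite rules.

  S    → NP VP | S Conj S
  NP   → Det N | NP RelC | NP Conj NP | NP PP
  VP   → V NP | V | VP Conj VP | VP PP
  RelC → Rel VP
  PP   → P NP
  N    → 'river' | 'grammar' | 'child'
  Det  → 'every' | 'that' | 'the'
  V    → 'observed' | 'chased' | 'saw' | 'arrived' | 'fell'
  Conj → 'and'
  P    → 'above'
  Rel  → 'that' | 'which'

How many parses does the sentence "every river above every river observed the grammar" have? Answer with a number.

1

[S [NP [NP [Det every] [N river]] [PP [P above] [NP [Det every] [N river]]]] [VP [V observed] [NP [Det the] [N grammar]]]]
No rule offers an alternative attachment or grouping for any span, so this is the only derivation.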